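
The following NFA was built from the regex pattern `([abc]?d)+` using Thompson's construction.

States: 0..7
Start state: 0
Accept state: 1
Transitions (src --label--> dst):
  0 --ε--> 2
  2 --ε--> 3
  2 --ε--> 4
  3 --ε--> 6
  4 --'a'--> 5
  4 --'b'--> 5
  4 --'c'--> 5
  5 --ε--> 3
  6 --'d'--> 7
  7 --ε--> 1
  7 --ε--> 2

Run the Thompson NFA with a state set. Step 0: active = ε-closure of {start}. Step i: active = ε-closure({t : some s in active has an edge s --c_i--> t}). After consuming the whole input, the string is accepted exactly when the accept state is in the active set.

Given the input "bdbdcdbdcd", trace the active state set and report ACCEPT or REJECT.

Answer: ACCEPT

Trace:
S₀ = ε-closure({0}) = {0,2,3,4,6}
'b' @ 1: {3,5,6}
'd' @ 2: {1,2,3,4,6,7}  [accepting]
'b' @ 3: {3,5,6}
'd' @ 4: {1,2,3,4,6,7}  [accepting]
'c' @ 5: {3,5,6}
'd' @ 6: {1,2,3,4,6,7}  [accepting]
'b' @ 7: {3,5,6}
'd' @ 8: {1,2,3,4,6,7}  [accepting]
'c' @ 9: {3,5,6}
'd' @ 10: {1,2,3,4,6,7}  [accepting]
after full input: {1,2,3,4,6,7}  (accept=1 in)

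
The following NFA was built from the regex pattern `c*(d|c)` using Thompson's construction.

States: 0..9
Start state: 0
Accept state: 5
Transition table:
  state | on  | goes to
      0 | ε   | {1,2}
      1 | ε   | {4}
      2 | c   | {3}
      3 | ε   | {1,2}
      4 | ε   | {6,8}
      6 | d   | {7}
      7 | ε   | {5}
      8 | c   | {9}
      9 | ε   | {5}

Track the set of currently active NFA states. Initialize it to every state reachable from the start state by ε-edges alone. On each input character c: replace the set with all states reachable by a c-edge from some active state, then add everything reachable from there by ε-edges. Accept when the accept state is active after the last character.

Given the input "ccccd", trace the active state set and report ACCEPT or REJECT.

S₀ = ε-closure({0}) = {0,1,2,4,6,8}
'c' @ 1: {1,2,3,4,5,6,8,9}  ✓accept
'c' @ 2: {1,2,3,4,5,6,8,9}  ✓accept
'c' @ 3: {1,2,3,4,5,6,8,9}  ✓accept
'c' @ 4: {1,2,3,4,5,6,8,9}  ✓accept
'd' @ 5: {5,7}  ✓accept
final: {5,7}; accept 5 in set

Answer: ACCEPT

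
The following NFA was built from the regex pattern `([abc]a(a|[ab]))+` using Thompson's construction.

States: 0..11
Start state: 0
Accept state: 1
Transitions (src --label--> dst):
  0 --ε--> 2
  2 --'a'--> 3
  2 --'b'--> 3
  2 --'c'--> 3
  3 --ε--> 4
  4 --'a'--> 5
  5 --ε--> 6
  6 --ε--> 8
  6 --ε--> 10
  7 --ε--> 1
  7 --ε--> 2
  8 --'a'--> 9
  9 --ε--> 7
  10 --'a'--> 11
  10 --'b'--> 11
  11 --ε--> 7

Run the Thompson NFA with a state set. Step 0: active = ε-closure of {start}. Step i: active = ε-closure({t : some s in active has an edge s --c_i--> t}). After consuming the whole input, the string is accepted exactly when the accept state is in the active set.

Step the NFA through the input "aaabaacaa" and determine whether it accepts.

start: ε-closure({0}) = {0,2}
'a' @ 1: {3,4}
'a' @ 2: {5,6,8,10}
'a' @ 3: {1,2,7,9,11}  (accept∈set)
'b' @ 4: {3,4}
'a' @ 5: {5,6,8,10}
'a' @ 6: {1,2,7,9,11}  (accept∈set)
'c' @ 7: {3,4}
'a' @ 8: {5,6,8,10}
'a' @ 9: {1,2,7,9,11}  (accept∈set)
after full input: {1,2,7,9,11}  (accept=1 in)

Answer: ACCEPT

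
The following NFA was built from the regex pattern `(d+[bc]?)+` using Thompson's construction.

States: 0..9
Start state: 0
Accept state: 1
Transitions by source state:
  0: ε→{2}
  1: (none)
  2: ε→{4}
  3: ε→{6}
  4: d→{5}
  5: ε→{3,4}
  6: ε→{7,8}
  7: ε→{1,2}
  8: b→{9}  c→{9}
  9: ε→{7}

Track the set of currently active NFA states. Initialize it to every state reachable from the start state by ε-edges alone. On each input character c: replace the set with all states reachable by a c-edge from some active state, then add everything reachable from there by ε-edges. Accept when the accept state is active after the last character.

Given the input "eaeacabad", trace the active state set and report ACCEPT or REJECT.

S₀ = ε-closure({0}) = {0,2,4}
'e' @ 1: {}  — dead — no transitions
rest 'aeacabad' ignored (set empty)
final: {}; accept 1 not in set

Answer: REJECT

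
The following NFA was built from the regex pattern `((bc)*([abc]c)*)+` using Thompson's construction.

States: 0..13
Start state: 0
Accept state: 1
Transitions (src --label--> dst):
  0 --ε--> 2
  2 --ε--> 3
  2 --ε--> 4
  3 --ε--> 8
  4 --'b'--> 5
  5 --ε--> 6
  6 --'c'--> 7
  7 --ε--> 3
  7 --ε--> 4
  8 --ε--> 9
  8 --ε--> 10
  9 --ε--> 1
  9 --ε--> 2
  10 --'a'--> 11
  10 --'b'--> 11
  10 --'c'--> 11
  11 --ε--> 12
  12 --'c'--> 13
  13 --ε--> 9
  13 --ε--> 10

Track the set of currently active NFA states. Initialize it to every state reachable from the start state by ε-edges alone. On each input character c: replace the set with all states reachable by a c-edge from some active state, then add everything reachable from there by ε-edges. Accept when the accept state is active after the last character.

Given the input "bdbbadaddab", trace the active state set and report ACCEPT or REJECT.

start: ε-closure({0}) = {0,1,2,3,4,8,9,10}
'b' @ 1: {5,6,11,12}
'd' @ 2: {}  — state set empty
rest 'bbadaddab' ignored (set empty)
final: {}; accept 1 not in set

Answer: REJECT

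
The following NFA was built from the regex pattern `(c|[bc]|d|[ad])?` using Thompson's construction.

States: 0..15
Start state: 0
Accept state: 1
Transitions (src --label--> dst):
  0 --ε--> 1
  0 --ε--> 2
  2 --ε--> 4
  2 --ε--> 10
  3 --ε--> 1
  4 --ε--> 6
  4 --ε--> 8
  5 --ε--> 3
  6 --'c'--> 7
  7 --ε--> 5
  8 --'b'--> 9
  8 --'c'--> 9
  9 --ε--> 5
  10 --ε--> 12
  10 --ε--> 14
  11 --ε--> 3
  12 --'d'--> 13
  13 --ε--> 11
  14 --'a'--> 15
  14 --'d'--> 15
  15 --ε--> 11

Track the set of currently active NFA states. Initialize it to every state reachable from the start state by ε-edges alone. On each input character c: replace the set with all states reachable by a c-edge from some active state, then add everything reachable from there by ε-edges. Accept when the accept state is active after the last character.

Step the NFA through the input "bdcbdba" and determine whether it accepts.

initial (ε-close {0}): {0,1,2,4,6,8,10,12,14}
'b' @ 1: {1,3,5,9}  [accepting]
'd' @ 2: {}  — state set empty
rest 'cbdba' ignored (set empty)
end set {} — state 1 not in

Answer: REJECT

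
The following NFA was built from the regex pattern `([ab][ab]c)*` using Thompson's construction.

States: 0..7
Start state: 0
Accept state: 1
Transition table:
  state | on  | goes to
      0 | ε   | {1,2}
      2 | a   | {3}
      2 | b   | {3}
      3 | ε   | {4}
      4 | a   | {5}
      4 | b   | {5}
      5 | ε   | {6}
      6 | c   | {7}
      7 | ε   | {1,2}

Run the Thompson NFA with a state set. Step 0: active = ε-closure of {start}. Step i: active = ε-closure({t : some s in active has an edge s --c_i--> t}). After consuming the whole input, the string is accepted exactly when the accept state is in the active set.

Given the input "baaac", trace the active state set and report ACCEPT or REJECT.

Answer: REJECT

Derivation:
start: ε-closure({0}) = {0,1,2}
'b' @ 1: {3,4}
'a' @ 2: {5,6}
'a' @ 3: {}  — no active states
rest 'ac' ignored (set empty)
after full input: {}  (accept=1 not in)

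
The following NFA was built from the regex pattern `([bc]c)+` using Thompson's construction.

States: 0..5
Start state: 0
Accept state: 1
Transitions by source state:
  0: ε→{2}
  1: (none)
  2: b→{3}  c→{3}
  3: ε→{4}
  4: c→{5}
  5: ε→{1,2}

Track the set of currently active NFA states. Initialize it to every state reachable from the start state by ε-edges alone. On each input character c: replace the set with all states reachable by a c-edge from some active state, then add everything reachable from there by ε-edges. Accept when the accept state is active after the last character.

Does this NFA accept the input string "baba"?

Answer: REJECT

Steps:
start: ε-closure({0}) = {0,2}
'b' @ 1: {3,4}
'a' @ 2: {}  — state set empty
rest 'ba' ignored (set empty)
end set {} — state 1 not in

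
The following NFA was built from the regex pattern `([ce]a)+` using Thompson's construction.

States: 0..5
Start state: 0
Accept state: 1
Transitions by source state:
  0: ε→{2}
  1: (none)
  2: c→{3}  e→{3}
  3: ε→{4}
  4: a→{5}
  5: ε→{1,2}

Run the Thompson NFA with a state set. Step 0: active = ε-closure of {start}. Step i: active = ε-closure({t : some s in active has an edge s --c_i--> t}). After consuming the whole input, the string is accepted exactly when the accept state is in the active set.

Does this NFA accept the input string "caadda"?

Answer: REJECT

Trace:
start: ε-closure({0}) = {0,2}
'c' @ 1: {3,4}
'a' @ 2: {1,2,5}  (accept∈set)
'a' @ 3: {}  — dead — no transitions
rest 'dda' ignored (set empty)
end set {} — state 1 not in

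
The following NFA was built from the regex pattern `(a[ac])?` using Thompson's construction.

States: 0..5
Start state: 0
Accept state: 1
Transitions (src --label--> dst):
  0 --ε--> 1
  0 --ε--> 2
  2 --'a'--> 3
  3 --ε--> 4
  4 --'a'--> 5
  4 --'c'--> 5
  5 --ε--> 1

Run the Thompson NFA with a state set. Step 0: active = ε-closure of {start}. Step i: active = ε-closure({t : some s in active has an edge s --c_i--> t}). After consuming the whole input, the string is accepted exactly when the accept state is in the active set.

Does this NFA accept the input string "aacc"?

Answer: REJECT

Trace:
initial (ε-close {0}): {0,1,2}
'a' @ 1: {3,4}
'a' @ 2: {1,5}  (accept∈set)
'c' @ 3: {}  — dead — no transitions
rest 'c' ignored (set empty)
end set {} — state 1 not in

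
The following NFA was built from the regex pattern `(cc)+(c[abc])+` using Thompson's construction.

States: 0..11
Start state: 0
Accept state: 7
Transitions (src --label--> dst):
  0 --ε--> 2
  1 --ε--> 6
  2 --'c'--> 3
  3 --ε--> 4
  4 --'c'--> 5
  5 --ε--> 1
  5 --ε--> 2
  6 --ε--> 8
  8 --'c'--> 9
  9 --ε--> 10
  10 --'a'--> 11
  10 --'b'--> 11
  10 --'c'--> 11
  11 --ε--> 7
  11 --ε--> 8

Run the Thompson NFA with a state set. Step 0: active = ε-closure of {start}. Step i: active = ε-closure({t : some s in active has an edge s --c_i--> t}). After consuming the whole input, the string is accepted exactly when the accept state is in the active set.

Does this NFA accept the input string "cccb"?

Answer: ACCEPT

Trace:
initial (ε-close {0}): {0,2}
'c' @ 1: {3,4}
'c' @ 2: {1,2,5,6,8}
'c' @ 3: {3,4,9,10}
'b' @ 4: {7,8,11}  (accept∈set)
end set {7,8,11} — state 7 in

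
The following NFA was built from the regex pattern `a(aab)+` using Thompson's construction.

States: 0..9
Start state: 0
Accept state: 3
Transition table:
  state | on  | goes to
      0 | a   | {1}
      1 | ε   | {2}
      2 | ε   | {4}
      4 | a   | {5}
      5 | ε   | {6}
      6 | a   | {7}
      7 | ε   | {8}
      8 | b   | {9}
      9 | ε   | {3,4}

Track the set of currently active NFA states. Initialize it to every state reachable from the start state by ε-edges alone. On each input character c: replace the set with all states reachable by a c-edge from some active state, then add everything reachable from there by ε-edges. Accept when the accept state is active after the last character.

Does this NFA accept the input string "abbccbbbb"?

Answer: REJECT

Derivation:
start: ε-closure({0}) = {0}
'a' @ 1: {1,2,4}
'b' @ 2: {}  — dead — no transitions
rest 'bccbbbb' ignored (set empty)
final: {}; accept 3 not in set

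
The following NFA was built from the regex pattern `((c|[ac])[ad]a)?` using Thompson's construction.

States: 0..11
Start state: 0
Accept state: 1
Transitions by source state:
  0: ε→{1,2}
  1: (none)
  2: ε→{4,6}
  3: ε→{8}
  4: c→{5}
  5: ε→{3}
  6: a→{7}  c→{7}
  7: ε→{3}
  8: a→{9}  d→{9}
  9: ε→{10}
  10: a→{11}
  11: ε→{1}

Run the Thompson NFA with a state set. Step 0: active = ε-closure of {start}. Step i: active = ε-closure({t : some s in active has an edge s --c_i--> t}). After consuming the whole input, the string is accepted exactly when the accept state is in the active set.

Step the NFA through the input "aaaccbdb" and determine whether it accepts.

Answer: REJECT

Steps:
S₀ = ε-closure({0}) = {0,1,2,4,6}
'a' @ 1: {3,7,8}
'a' @ 2: {9,10}
'a' @ 3: {1,11}  (accept∈set)
'c' @ 4: {}  — dead — no transitions
rest 'cbdb' ignored (set empty)
end set {} — state 1 not in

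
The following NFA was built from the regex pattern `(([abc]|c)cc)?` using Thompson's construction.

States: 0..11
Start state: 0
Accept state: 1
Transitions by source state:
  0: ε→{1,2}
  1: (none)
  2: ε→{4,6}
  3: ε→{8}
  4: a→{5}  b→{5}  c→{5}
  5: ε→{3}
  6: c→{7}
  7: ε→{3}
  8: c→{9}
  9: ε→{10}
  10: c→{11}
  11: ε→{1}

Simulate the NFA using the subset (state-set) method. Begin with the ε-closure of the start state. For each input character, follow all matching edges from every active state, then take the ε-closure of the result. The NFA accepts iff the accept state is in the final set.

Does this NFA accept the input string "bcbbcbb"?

S₀ = ε-closure({0}) = {0,1,2,4,6}
'b' @ 1: {3,5,8}
'c' @ 2: {9,10}
'b' @ 3: {}  — state set empty
rest 'bcbb' ignored (set empty)
final: {}; accept 1 not in set

Answer: REJECT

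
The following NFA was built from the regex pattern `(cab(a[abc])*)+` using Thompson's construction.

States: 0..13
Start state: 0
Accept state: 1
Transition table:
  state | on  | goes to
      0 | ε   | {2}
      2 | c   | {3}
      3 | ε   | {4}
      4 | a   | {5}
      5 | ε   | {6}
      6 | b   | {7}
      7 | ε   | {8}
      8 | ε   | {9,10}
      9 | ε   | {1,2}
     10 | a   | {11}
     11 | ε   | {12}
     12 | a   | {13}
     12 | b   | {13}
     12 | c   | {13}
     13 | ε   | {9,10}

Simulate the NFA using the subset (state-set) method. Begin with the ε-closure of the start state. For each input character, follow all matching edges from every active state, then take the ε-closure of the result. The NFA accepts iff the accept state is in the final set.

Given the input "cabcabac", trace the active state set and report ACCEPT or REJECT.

S₀ = ε-closure({0}) = {0,2}
'c' @ 1: {3,4}
'a' @ 2: {5,6}
'b' @ 3: {1,2,7,8,9,10}  [accepting]
'c' @ 4: {3,4}
'a' @ 5: {5,6}
'b' @ 6: {1,2,7,8,9,10}  [accepting]
'a' @ 7: {11,12}
'c' @ 8: {1,2,9,10,13}  [accepting]
final: {1,2,9,10,13}; accept 1 in set

Answer: ACCEPT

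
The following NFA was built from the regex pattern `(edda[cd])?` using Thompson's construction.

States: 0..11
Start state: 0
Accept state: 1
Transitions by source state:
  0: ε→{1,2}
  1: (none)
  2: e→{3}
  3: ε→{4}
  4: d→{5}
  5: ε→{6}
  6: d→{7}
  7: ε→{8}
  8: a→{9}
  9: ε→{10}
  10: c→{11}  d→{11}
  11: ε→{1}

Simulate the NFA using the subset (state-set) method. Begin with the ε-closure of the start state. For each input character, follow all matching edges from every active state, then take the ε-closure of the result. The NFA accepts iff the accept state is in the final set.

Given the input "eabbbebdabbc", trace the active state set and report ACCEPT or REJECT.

Answer: REJECT

Trace:
S₀ = ε-closure({0}) = {0,1,2}
'e' @ 1: {3,4}
'a' @ 2: {}  — dead — no transitions
rest 'bbbebdabbc' ignored (set empty)
final: {}; accept 1 not in set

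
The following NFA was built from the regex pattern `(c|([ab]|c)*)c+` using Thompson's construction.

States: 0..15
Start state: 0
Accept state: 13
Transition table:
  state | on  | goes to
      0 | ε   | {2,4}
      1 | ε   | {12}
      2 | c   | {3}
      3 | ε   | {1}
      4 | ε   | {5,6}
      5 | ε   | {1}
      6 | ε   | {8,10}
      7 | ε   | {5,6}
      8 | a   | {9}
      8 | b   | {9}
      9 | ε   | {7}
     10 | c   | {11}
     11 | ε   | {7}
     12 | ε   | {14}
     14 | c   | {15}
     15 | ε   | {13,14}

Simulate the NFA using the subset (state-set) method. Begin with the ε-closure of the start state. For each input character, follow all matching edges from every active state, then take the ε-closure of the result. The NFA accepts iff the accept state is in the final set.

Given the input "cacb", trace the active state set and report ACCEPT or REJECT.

Answer: REJECT

Steps:
initial (ε-close {0}): {0,1,2,4,5,6,8,10,12,14}
'c' @ 1: {1,3,5,6,7,8,10,11,12,13,14,15}  ✓accept
'a' @ 2: {1,5,6,7,8,9,10,12,14}
'c' @ 3: {1,5,6,7,8,10,11,12,13,14,15}  ✓accept
'b' @ 4: {1,5,6,7,8,9,10,12,14}
final: {1,5,6,7,8,9,10,12,14}; accept 13 not in set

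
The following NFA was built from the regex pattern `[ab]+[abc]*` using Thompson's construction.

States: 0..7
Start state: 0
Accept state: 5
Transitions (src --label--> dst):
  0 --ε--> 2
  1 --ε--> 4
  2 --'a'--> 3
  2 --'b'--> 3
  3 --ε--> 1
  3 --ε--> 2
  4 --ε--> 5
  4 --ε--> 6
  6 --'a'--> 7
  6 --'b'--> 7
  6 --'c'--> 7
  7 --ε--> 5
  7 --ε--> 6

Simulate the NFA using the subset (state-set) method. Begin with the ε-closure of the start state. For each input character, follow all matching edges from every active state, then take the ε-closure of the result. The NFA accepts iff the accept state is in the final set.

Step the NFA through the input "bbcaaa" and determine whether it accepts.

S₀ = ε-closure({0}) = {0,2}
'b' @ 1: {1,2,3,4,5,6}  (accept∈set)
'b' @ 2: {1,2,3,4,5,6,7}  (accept∈set)
'c' @ 3: {5,6,7}  (accept∈set)
'a' @ 4: {5,6,7}  (accept∈set)
'a' @ 5: {5,6,7}  (accept∈set)
'a' @ 6: {5,6,7}  (accept∈set)
after full input: {5,6,7}  (accept=5 in)

Answer: ACCEPT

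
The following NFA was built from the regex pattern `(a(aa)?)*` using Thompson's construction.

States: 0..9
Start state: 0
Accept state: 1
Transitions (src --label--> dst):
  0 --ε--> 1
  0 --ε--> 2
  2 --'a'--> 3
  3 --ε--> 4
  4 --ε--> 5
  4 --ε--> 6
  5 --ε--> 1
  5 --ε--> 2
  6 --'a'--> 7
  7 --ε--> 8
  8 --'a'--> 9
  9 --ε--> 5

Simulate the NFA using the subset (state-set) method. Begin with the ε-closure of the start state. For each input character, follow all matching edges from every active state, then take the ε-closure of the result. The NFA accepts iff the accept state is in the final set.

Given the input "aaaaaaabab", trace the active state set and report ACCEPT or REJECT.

initial (ε-close {0}): {0,1,2}
'a' @ 1: {1,2,3,4,5,6}  ✓accept
'a' @ 2: {1,2,3,4,5,6,7,8}  ✓accept
'a' @ 3: {1,2,3,4,5,6,7,8,9}  ✓accept
'a' @ 4: {1,2,3,4,5,6,7,8,9}  ✓accept
'a' @ 5: {1,2,3,4,5,6,7,8,9}  ✓accept
'a' @ 6: {1,2,3,4,5,6,7,8,9}  ✓accept
'a' @ 7: {1,2,3,4,5,6,7,8,9}  ✓accept
'b' @ 8: {}  — dead — no transitions
rest 'ab' ignored (set empty)
after full input: {}  (accept=1 not in)

Answer: REJECT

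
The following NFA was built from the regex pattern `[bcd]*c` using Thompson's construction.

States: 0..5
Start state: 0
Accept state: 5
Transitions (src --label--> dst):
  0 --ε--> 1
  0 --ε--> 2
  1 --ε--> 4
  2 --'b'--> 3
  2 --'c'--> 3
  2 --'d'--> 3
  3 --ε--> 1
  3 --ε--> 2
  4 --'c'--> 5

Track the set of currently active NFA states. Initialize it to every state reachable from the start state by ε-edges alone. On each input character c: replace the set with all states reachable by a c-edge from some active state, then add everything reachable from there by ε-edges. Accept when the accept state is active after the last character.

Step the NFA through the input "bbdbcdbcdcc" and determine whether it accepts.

Answer: ACCEPT

Steps:
initial (ε-close {0}): {0,1,2,4}
'b' @ 1: {1,2,3,4}
'b' @ 2: {1,2,3,4}
'd' @ 3: {1,2,3,4}
'b' @ 4: {1,2,3,4}
'c' @ 5: {1,2,3,4,5}  [accepting]
'd' @ 6: {1,2,3,4}
'b' @ 7: {1,2,3,4}
'c' @ 8: {1,2,3,4,5}  [accepting]
'd' @ 9: {1,2,3,4}
'c' @ 10: {1,2,3,4,5}  [accepting]
'c' @ 11: {1,2,3,4,5}  [accepting]
after full input: {1,2,3,4,5}  (accept=5 in)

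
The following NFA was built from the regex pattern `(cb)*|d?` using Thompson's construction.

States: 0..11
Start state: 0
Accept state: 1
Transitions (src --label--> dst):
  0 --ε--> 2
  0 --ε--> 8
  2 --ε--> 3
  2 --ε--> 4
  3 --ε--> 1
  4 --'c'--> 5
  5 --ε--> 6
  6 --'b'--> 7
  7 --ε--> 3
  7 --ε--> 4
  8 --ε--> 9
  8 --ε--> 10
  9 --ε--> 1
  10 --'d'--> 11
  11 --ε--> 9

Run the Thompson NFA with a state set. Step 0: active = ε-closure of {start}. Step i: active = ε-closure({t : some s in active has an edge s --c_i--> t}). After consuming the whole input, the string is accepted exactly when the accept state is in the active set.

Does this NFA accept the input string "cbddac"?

start: ε-closure({0}) = {0,1,2,3,4,8,9,10}
'c' @ 1: {5,6}
'b' @ 2: {1,3,4,7}  ✓accept
'd' @ 3: {}  — no active states
rest 'dac' ignored (set empty)
after full input: {}  (accept=1 not in)

Answer: REJECT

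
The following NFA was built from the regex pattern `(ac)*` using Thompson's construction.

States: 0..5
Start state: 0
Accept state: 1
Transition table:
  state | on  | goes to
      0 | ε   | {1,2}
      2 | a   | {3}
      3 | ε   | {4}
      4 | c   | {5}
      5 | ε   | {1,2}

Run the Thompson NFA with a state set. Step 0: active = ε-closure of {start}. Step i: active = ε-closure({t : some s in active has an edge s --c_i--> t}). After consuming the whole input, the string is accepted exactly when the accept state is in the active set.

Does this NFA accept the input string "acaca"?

Answer: REJECT

Trace:
S₀ = ε-closure({0}) = {0,1,2}
'a' @ 1: {3,4}
'c' @ 2: {1,2,5}  (accept∈set)
'a' @ 3: {3,4}
'c' @ 4: {1,2,5}  (accept∈set)
'a' @ 5: {3,4}
final: {3,4}; accept 1 not in set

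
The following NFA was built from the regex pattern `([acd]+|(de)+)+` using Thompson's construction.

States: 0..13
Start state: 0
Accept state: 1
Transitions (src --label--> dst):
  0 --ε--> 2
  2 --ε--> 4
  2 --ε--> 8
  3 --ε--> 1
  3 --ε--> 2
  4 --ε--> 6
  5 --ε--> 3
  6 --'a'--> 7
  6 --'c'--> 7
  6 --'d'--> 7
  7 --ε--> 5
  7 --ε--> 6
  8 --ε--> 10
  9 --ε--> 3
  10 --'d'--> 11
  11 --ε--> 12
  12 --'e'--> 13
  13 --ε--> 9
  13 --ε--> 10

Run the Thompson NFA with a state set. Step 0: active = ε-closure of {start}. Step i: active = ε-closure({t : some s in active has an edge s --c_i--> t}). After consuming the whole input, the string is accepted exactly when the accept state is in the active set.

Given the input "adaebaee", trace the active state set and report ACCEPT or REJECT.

S₀ = ε-closure({0}) = {0,2,4,6,8,10}
'a' @ 1: {1,2,3,4,5,6,7,8,10}  ✓accept
'd' @ 2: {1,2,3,4,5,6,7,8,10,11,12}  ✓accept
'a' @ 3: {1,2,3,4,5,6,7,8,10}  ✓accept
'e' @ 4: {}  — no active states
rest 'baee' ignored (set empty)
final: {}; accept 1 not in set

Answer: REJECT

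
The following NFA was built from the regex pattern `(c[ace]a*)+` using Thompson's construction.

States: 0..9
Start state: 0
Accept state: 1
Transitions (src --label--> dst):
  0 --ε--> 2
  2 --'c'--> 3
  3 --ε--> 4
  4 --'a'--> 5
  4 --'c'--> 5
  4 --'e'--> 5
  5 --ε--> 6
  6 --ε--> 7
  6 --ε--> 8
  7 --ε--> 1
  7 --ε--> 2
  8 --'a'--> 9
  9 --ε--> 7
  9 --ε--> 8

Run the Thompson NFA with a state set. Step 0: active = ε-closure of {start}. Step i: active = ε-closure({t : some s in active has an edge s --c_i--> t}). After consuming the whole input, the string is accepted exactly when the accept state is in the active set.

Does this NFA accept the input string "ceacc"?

Answer: ACCEPT

Trace:
S₀ = ε-closure({0}) = {0,2}
'c' @ 1: {3,4}
'e' @ 2: {1,2,5,6,7,8}  ✓accept
'a' @ 3: {1,2,7,8,9}  ✓accept
'c' @ 4: {3,4}
'c' @ 5: {1,2,5,6,7,8}  ✓accept
after full input: {1,2,5,6,7,8}  (accept=1 in)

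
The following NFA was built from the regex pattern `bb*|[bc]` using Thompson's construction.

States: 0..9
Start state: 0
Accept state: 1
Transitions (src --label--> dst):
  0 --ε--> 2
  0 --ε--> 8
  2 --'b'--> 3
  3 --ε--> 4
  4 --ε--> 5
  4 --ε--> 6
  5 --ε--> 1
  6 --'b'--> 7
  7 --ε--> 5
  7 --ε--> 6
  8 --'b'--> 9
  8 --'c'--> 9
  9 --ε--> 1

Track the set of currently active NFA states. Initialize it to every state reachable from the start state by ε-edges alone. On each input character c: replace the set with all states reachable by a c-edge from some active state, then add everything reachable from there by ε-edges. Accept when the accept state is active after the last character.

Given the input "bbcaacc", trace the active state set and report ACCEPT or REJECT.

Answer: REJECT

Trace:
S₀ = ε-closure({0}) = {0,2,8}
'b' @ 1: {1,3,4,5,6,9}  ✓accept
'b' @ 2: {1,5,6,7}  ✓accept
'c' @ 3: {}  — dead — no transitions
rest 'aacc' ignored (set empty)
end set {} — state 1 not in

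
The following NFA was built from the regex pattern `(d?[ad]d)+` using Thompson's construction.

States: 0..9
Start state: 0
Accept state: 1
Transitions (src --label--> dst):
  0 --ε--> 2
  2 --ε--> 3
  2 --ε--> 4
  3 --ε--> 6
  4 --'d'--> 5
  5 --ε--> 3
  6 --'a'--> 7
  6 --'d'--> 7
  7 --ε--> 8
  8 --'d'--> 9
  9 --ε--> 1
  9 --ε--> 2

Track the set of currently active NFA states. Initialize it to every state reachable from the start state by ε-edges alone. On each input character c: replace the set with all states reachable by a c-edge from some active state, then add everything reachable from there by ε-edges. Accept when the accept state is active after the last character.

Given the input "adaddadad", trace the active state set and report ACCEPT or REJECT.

Answer: ACCEPT

Steps:
S₀ = ε-closure({0}) = {0,2,3,4,6}
'a' @ 1: {7,8}
'd' @ 2: {1,2,3,4,6,9}  ✓accept
'a' @ 3: {7,8}
'd' @ 4: {1,2,3,4,6,9}  ✓accept
'd' @ 5: {3,5,6,7,8}
'a' @ 6: {7,8}
'd' @ 7: {1,2,3,4,6,9}  ✓accept
'a' @ 8: {7,8}
'd' @ 9: {1,2,3,4,6,9}  ✓accept
end set {1,2,3,4,6,9} — state 1 in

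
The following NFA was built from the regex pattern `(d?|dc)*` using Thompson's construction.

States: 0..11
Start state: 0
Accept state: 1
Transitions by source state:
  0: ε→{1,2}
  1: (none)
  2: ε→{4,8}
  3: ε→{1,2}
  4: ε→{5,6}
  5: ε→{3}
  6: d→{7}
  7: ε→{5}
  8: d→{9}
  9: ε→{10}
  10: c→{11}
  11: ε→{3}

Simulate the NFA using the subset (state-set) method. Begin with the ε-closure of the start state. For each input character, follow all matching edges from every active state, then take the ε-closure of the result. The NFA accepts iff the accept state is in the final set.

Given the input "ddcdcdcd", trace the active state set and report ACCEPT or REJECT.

Answer: ACCEPT

Derivation:
initial (ε-close {0}): {0,1,2,3,4,5,6,8}
'd' @ 1: {1,2,3,4,5,6,7,8,9,10}  [accepting]
'd' @ 2: {1,2,3,4,5,6,7,8,9,10}  [accepting]
'c' @ 3: {1,2,3,4,5,6,8,11}  [accepting]
'd' @ 4: {1,2,3,4,5,6,7,8,9,10}  [accepting]
'c' @ 5: {1,2,3,4,5,6,8,11}  [accepting]
'd' @ 6: {1,2,3,4,5,6,7,8,9,10}  [accepting]
'c' @ 7: {1,2,3,4,5,6,8,11}  [accepting]
'd' @ 8: {1,2,3,4,5,6,7,8,9,10}  [accepting]
after full input: {1,2,3,4,5,6,7,8,9,10}  (accept=1 in)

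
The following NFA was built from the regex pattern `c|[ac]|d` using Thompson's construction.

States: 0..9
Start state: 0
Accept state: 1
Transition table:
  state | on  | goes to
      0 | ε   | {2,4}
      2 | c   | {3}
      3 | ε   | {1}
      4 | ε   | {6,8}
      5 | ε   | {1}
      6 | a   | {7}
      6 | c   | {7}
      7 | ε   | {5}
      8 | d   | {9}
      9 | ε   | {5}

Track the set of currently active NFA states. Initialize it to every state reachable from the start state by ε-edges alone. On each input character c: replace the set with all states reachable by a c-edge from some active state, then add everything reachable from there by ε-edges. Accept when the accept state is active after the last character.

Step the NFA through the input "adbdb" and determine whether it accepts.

start: ε-closure({0}) = {0,2,4,6,8}
'a' @ 1: {1,5,7}  ✓accept
'd' @ 2: {}  — no active states
rest 'bdb' ignored (set empty)
after full input: {}  (accept=1 not in)

Answer: REJECT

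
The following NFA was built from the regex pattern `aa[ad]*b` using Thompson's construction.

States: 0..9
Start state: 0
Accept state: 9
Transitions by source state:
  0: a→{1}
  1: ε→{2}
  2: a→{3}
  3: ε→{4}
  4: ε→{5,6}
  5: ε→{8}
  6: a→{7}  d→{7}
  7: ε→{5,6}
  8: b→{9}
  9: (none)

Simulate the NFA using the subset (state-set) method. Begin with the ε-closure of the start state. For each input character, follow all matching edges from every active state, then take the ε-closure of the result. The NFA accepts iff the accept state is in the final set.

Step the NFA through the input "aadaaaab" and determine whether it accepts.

Answer: ACCEPT

Derivation:
initial (ε-close {0}): {0}
'a' @ 1: {1,2}
'a' @ 2: {3,4,5,6,8}
'd' @ 3: {5,6,7,8}
'a' @ 4: {5,6,7,8}
'a' @ 5: {5,6,7,8}
'a' @ 6: {5,6,7,8}
'a' @ 7: {5,6,7,8}
'b' @ 8: {9}  ✓accept
after full input: {9}  (accept=9 in)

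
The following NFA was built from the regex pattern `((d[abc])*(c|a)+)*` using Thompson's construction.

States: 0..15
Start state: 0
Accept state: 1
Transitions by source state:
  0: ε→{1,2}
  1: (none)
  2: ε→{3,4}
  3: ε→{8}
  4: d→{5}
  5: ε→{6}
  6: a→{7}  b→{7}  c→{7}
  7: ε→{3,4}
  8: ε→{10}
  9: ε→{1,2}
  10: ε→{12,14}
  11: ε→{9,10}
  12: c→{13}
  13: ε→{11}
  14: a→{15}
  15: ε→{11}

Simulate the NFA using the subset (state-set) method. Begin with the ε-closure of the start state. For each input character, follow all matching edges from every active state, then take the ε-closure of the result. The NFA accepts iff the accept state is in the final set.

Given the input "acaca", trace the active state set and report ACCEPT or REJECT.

Answer: ACCEPT

Derivation:
initial (ε-close {0}): {0,1,2,3,4,8,10,12,14}
'a' @ 1: {1,2,3,4,8,9,10,11,12,14,15}  [accepting]
'c' @ 2: {1,2,3,4,8,9,10,11,12,13,14}  [accepting]
'a' @ 3: {1,2,3,4,8,9,10,11,12,14,15}  [accepting]
'c' @ 4: {1,2,3,4,8,9,10,11,12,13,14}  [accepting]
'a' @ 5: {1,2,3,4,8,9,10,11,12,14,15}  [accepting]
end set {1,2,3,4,8,9,10,11,12,14,15} — state 1 in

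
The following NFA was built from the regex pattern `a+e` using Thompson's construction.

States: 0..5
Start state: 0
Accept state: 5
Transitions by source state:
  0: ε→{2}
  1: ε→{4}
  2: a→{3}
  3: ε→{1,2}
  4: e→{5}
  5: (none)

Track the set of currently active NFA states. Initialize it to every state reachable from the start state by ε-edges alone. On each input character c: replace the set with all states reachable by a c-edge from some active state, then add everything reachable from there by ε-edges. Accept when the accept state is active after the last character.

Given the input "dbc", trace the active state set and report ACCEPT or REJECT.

Answer: REJECT

Steps:
initial (ε-close {0}): {0,2}
'd' @ 1: {}  — no active states
rest 'bc' ignored (set empty)
after full input: {}  (accept=5 not in)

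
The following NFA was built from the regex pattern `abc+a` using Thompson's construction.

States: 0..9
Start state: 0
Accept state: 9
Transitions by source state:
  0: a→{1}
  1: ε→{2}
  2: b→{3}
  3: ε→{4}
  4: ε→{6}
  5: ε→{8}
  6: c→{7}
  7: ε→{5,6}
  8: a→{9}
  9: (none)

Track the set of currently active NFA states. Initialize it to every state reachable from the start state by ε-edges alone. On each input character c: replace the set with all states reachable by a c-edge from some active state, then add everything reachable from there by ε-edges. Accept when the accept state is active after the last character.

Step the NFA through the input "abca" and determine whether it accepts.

Answer: ACCEPT

Trace:
initial (ε-close {0}): {0}
'a' @ 1: {1,2}
'b' @ 2: {3,4,6}
'c' @ 3: {5,6,7,8}
'a' @ 4: {9}  [accepting]
after full input: {9}  (accept=9 in)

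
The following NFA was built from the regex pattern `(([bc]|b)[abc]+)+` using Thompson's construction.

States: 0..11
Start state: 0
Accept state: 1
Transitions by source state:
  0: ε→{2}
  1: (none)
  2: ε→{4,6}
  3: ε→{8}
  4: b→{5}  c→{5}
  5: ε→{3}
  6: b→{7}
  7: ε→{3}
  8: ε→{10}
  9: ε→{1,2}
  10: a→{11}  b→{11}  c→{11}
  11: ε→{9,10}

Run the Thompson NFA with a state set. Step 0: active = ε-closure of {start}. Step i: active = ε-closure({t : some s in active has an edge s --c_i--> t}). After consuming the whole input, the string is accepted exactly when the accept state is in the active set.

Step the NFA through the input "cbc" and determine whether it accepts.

Answer: ACCEPT

Steps:
start: ε-closure({0}) = {0,2,4,6}
'c' @ 1: {3,5,8,10}
'b' @ 2: {1,2,4,6,9,10,11}  [accepting]
'c' @ 3: {1,2,3,4,5,6,8,9,10,11}  [accepting]
after full input: {1,2,3,4,5,6,8,9,10,11}  (accept=1 in)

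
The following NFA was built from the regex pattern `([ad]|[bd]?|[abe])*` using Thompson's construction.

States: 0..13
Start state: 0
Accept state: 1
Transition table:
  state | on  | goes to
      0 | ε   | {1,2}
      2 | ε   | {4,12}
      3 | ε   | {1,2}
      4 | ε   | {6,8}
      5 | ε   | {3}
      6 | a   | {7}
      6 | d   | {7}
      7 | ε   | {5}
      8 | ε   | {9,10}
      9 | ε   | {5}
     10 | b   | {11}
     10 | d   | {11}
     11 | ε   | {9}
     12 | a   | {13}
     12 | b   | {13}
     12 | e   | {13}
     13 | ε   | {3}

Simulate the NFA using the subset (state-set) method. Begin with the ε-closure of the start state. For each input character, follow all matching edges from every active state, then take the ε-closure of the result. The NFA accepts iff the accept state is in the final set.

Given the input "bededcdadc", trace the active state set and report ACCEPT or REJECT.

Answer: REJECT

Derivation:
start: ε-closure({0}) = {0,1,2,3,4,5,6,8,9,10,12}
'b' @ 1: {1,2,3,4,5,6,8,9,10,11,12,13}  ✓accept
'e' @ 2: {1,2,3,4,5,6,8,9,10,12,13}  ✓accept
'd' @ 3: {1,2,3,4,5,6,7,8,9,10,11,12}  ✓accept
'e' @ 4: {1,2,3,4,5,6,8,9,10,12,13}  ✓accept
'd' @ 5: {1,2,3,4,5,6,7,8,9,10,11,12}  ✓accept
'c' @ 6: {}  — dead — no transitions
rest 'dadc' ignored (set empty)
final: {}; accept 1 not in set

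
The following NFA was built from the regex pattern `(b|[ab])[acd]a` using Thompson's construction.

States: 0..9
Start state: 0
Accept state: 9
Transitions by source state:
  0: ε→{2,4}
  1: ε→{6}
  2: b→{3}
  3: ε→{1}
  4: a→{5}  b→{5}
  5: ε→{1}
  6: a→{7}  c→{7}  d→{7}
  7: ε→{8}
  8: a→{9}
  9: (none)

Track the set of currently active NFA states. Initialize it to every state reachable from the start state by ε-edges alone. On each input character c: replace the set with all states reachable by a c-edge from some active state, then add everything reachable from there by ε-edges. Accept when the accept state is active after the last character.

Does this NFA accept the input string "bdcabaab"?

start: ε-closure({0}) = {0,2,4}
'b' @ 1: {1,3,5,6}
'd' @ 2: {7,8}
'c' @ 3: {}  — no active states
rest 'abaab' ignored (set empty)
end set {} — state 9 not in

Answer: REJECT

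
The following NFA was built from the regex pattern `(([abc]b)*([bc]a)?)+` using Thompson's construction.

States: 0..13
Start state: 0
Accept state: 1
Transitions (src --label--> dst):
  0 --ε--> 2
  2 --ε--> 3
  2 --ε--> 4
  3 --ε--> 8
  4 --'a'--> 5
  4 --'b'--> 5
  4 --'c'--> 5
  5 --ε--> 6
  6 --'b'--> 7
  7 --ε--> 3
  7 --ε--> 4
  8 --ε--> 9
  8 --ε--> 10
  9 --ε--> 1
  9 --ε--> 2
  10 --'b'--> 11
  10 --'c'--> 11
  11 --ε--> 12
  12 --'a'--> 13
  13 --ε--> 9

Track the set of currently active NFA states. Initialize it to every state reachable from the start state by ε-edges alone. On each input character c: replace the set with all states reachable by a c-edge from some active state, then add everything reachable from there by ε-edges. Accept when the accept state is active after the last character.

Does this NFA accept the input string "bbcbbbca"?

Answer: ACCEPT

Steps:
start: ε-closure({0}) = {0,1,2,3,4,8,9,10}
'b' @ 1: {5,6,11,12}
'b' @ 2: {1,2,3,4,7,8,9,10}  (accept∈set)
'c' @ 3: {5,6,11,12}
'b' @ 4: {1,2,3,4,7,8,9,10}  (accept∈set)
'b' @ 5: {5,6,11,12}
'b' @ 6: {1,2,3,4,7,8,9,10}  (accept∈set)
'c' @ 7: {5,6,11,12}
'a' @ 8: {1,2,3,4,8,9,10,13}  (accept∈set)
end set {1,2,3,4,8,9,10,13} — state 1 in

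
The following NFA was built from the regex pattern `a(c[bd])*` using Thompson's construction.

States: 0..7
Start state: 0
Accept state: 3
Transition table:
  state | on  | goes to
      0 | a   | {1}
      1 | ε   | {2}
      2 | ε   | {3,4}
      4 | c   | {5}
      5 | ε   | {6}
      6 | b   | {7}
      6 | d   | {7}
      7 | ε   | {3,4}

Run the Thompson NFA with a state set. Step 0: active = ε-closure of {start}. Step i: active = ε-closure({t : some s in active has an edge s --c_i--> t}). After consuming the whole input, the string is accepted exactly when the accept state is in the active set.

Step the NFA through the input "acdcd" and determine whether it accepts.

start: ε-closure({0}) = {0}
'a' @ 1: {1,2,3,4}  [accepting]
'c' @ 2: {5,6}
'd' @ 3: {3,4,7}  [accepting]
'c' @ 4: {5,6}
'd' @ 5: {3,4,7}  [accepting]
end set {3,4,7} — state 3 in

Answer: ACCEPT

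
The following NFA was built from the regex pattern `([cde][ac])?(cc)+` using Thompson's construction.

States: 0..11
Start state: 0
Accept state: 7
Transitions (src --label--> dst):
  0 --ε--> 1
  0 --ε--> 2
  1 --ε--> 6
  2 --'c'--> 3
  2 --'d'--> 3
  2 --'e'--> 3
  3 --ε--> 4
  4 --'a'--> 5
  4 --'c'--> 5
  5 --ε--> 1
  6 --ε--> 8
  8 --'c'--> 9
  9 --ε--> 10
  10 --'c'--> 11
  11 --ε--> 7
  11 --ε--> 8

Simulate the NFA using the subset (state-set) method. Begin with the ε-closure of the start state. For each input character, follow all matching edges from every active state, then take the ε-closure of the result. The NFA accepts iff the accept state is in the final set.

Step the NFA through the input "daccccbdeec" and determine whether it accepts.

Answer: REJECT

Steps:
initial (ε-close {0}): {0,1,2,6,8}
'd' @ 1: {3,4}
'a' @ 2: {1,5,6,8}
'c' @ 3: {9,10}
'c' @ 4: {7,8,11}  (accept∈set)
'c' @ 5: {9,10}
'c' @ 6: {7,8,11}  (accept∈set)
'b' @ 7: {}  — no active states
rest 'deec' ignored (set empty)
final: {}; accept 7 not in set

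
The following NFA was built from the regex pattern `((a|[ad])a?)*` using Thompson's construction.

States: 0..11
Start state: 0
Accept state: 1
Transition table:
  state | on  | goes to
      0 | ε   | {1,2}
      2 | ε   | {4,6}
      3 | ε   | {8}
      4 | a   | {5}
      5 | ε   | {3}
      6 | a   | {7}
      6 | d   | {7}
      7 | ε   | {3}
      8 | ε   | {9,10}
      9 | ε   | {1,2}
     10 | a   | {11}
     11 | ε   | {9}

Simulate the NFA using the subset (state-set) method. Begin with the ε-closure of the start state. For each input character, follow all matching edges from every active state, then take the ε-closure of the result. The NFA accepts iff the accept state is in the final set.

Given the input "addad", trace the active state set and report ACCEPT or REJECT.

Answer: ACCEPT

Derivation:
S₀ = ε-closure({0}) = {0,1,2,4,6}
'a' @ 1: {1,2,3,4,5,6,7,8,9,10}  ✓accept
'd' @ 2: {1,2,3,4,6,7,8,9,10}  ✓accept
'd' @ 3: {1,2,3,4,6,7,8,9,10}  ✓accept
'a' @ 4: {1,2,3,4,5,6,7,8,9,10,11}  ✓accept
'd' @ 5: {1,2,3,4,6,7,8,9,10}  ✓accept
after full input: {1,2,3,4,6,7,8,9,10}  (accept=1 in)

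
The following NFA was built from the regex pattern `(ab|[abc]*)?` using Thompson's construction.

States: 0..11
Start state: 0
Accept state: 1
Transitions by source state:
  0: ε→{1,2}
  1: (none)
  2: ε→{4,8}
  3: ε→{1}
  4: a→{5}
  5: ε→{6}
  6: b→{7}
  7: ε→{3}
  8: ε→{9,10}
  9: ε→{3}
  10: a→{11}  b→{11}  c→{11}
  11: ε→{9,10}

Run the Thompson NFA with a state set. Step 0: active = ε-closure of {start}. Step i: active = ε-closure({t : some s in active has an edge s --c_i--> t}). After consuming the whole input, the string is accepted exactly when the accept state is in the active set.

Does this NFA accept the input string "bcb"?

Answer: ACCEPT

Trace:
start: ε-closure({0}) = {0,1,2,3,4,8,9,10}
'b' @ 1: {1,3,9,10,11}  (accept∈set)
'c' @ 2: {1,3,9,10,11}  (accept∈set)
'b' @ 3: {1,3,9,10,11}  (accept∈set)
after full input: {1,3,9,10,11}  (accept=1 in)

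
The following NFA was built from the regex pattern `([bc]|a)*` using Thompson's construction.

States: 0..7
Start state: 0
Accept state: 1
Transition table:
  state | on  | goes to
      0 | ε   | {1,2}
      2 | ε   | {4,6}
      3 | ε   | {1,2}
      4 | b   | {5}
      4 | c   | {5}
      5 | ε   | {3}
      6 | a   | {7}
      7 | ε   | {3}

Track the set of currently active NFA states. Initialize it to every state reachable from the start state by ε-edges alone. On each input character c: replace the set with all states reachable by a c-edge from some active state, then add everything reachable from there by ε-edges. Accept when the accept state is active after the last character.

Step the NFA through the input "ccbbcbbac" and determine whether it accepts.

initial (ε-close {0}): {0,1,2,4,6}
'c' @ 1: {1,2,3,4,5,6}  ✓accept
'c' @ 2: {1,2,3,4,5,6}  ✓accept
'b' @ 3: {1,2,3,4,5,6}  ✓accept
'b' @ 4: {1,2,3,4,5,6}  ✓accept
'c' @ 5: {1,2,3,4,5,6}  ✓accept
'b' @ 6: {1,2,3,4,5,6}  ✓accept
'b' @ 7: {1,2,3,4,5,6}  ✓accept
'a' @ 8: {1,2,3,4,6,7}  ✓accept
'c' @ 9: {1,2,3,4,5,6}  ✓accept
after full input: {1,2,3,4,5,6}  (accept=1 in)

Answer: ACCEPT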